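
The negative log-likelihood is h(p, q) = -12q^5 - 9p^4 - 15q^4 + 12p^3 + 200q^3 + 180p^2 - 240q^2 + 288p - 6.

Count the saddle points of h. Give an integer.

h separates as a function of p plus a function of q, so ∇h=0 decouples.
∂h/∂p = -36(p - 4)(p + 1)(p + 2) = 0 at p ∈ {-2, -1, 4}; ∂h/∂q = -60q(q - 2)(q - 1)(q + 4) = 0 at q ∈ {-4, 0, 1, 2}.
The Hessian is diagonal: diag(h_pp, h_qq). Second derivatives: h_pp(-2)=-216, h_pp(-1)=180, h_pp(4)=-1080; h_qq(-4)=7200, h_qq(0)=-480, h_qq(1)=300, h_qq(2)=-720.
Saddle points occur where the two diagonal entries have opposite signs: (-2, -4), (-2, 1), (-1, 0), (-1, 2), (4, -4), (4, 1). Count: 6.

6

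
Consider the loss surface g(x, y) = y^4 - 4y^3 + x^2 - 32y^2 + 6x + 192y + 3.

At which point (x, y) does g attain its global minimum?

(-3, -4)

g(x,y) separates as P(x) + Q(y) + 3, so its minimum is min P + min Q + 3.
P'(x) = 2x + 6 vanishes at x ∈ {-3}; Q'(y) = 4(y - 4)(y - 3)(y + 4) vanishes at y ∈ {-4, 3, 4}.
Local minima of P (where P''>0): P(-3)=-9. Local minima of Q: Q(-4)=-768, Q(4)=256.
So the global minimum of g is P(-3) + Q(-4) + 3 = -9 − 768 + 3 = -774, attained at (-3, -4).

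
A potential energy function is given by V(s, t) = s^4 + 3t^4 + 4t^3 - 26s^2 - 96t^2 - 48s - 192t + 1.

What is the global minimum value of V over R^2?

-1631

V(s,t) separates as P(s) + Q(t) + 1, so its minimum is min P + min Q + 1.
P'(s) = 4(s - 4)(s + 1)(s + 3) vanishes at s ∈ {-3, -1, 4}; Q'(t) = 12(t - 4)(t + 1)(t + 4) vanishes at t ∈ {-4, -1, 4}.
Local minima of P (where P''>0): P(-3)=-9, P(4)=-352. Local minima of Q: Q(-4)=-256, Q(4)=-1280.
So the global minimum of V is P(4) + Q(4) + 1 = -352 − 1280 + 1 = -1631, attained at (4, 4).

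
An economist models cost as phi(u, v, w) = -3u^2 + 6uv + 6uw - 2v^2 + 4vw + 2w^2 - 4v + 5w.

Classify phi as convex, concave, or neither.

neither

phi is quadratic, so its Hessian is the constant matrix H = [[-6, 6, 6], [6, -4, 4], [6, 4, 4]].
Leading principal minors: -6, -12, 480.
Neither pattern holds ⇒ H is indefinite ⇒ neither convex nor concave.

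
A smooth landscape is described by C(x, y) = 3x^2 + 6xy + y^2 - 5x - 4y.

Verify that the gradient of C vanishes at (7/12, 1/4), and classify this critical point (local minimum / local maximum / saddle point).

∇C = (6x + 6y - 5, 6x + 2y - 4); substituting (7/12, 1/4) gives ∇C = (0, 0), so (7/12, 1/4) is indeed a critical point.
The Hessian of C is constant: H = [[6, 6], [6, 2]].
det(H) = 6·2 − 6² = -24.
Since det(H) < 0, H is indefinite and the critical point is a saddle point.

saddle point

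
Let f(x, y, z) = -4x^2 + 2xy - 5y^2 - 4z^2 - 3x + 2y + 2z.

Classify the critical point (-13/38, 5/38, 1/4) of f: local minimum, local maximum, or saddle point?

The Hessian is constant: H = [[-8, 2, 0], [2, -10, 0], [0, 0, -8]].
Leading principal minors: Δ₁ = -8, Δ₂ = 76, Δ₃ = -608.
The minors alternate sign starting negative (−, +, −), so H is negative definite: a local maximum.

local maximum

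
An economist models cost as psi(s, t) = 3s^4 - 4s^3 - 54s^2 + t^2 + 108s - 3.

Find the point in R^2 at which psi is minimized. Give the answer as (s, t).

(-3, 0)

psi(s,t) separates as P(s) + Q(t) − 3, so its minimum is min P + min Q − 3.
P'(s) = 12(s - 3)(s - 1)(s + 3) vanishes at s ∈ {-3, 1, 3}; Q'(t) = 2t vanishes at t ∈ {0}.
Local minima of P (where P''>0): P(-3)=-459, P(3)=-27. Local minima of Q: Q(0)=0.
So the global minimum of psi is P(-3) + Q(0) − 3 = -459 + 0 − 3 = -462, attained at (-3, 0).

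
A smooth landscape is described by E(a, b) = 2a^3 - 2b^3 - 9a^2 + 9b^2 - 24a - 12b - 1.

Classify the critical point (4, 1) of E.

The mixed partial ∂²E/∂a∂b is 0, so the Hessian at any point is diag(E_aa, E_bb) = diag(6(2a - 3), 6(-2b + 3)).
At (4, 1): H = diag(30, 6).
Both eigenvalues are positive, so H is positive definite: a local minimum.

local minimum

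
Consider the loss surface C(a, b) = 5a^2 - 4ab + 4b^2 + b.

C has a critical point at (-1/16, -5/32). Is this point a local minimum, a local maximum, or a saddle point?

local minimum

The Hessian of C is constant: H = [[10, -4], [-4, 8]].
det(H) = 10·8 − (-4)² = 64.
det(H) > 0 and tr(H) = 18 > 0, so H is positive definite and the point is a local minimum.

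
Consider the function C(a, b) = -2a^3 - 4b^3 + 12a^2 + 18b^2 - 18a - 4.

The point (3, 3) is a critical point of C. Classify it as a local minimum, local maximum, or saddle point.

The mixed partial ∂²C/∂a∂b is 0, so the Hessian at any point is diag(C_aa, C_bb) = diag(12(-a + 2), 12(-2b + 3)).
At (3, 3): H = diag(-12, -36).
Both eigenvalues are negative, so H is negative definite: a local maximum.

local maximum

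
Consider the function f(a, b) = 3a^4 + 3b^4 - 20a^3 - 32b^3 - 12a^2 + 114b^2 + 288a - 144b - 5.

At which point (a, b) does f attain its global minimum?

(-2, 1)

f(a,b) separates as P(a) + Q(b) − 5, so its minimum is min P + min Q − 5.
P'(a) = 12(a - 4)(a - 3)(a + 2) vanishes at a ∈ {-2, 3, 4}; Q'(b) = 12(b - 4)(b - 3)(b - 1) vanishes at b ∈ {1, 3, 4}.
Local minima of P (where P''>0): P(-2)=-416, P(4)=448. Local minima of Q: Q(1)=-59, Q(4)=-32.
So the global minimum of f is P(-2) + Q(1) − 5 = -416 − 59 − 5 = -480, attained at (-2, 1).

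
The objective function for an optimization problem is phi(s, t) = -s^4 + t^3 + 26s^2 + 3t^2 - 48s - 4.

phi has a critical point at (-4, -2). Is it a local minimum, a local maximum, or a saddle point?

The mixed partial ∂²phi/∂s∂t is 0, so the Hessian at any point is diag(phi_ss, phi_tt) = diag(4(-3s^2 + 13), 6(t + 1)).
At (-4, -2): H = diag(-140, -6).
Both eigenvalues are negative, so H is negative definite: a local maximum.

local maximum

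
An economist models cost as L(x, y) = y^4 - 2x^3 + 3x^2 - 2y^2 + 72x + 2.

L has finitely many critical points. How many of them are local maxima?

L separates as a function of x plus a function of y, so ∇L=0 decouples.
∂L/∂x = -6(x - 4)(x + 3) = 0 at x ∈ {-3, 4}; ∂L/∂y = 4y(y - 1)(y + 1) = 0 at y ∈ {-1, 0, 1}.
The Hessian is diagonal: diag(L_xx, L_yy). Second derivatives: L_xx(-3)=42, L_xx(4)=-42; L_yy(-1)=8, L_yy(0)=-4, L_yy(1)=8.
Local maxima occur where both diagonal entries negative: (4, 0). Count: 1.

1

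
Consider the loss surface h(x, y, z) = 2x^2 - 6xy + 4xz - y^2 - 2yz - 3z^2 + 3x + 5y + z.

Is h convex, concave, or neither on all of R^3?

neither

h is quadratic, so its Hessian is the constant matrix H = [[4, -6, 4], [-6, -2, -2], [4, -2, -6]].
Leading principal minors: 4, -44, 376.
Neither pattern holds ⇒ H is indefinite ⇒ neither convex nor concave.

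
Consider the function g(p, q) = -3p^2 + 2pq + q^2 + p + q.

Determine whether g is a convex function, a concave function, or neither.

g is quadratic, so its Hessian is the constant matrix H = [[-6, 2], [2, 2]].
det(H) = -16, tr(H) = -4.
det(H) < 0, so H is indefinite: neither convex nor concave.

neither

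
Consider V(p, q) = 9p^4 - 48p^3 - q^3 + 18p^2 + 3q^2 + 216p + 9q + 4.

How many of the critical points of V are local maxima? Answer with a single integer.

V separates as a function of p plus a function of q, so ∇V=0 decouples.
∂V/∂p = 36(p - 3)(p - 2)(p + 1) = 0 at p ∈ {-1, 2, 3}; ∂V/∂q = -3(q - 3)(q + 1) = 0 at q ∈ {-1, 3}.
The Hessian is diagonal: diag(V_pp, V_qq). Second derivatives: V_pp(-1)=432, V_pp(2)=-108, V_pp(3)=144; V_qq(-1)=12, V_qq(3)=-12.
Local maxima occur where both diagonal entries negative: (2, 3). Count: 1.

1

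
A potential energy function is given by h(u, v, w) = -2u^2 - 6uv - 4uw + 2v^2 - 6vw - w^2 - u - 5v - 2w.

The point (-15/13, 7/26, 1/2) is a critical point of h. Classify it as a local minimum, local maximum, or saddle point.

saddle point

The Hessian is constant: H = [[-4, -6, -4], [-6, 4, -6], [-4, -6, -2]].
Leading principal minors: Δ₁ = -4, Δ₂ = -52, Δ₃ = -104.
The minors fit neither the all-positive nor the alternating-sign pattern, so H is indefinite: a saddle point.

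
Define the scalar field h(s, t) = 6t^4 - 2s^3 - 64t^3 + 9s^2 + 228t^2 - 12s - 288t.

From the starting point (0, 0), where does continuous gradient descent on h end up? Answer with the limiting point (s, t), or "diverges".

h is separable, so gradient descent decouples: s follows -∂h/∂s, t follows -∂h/∂t.
∂h/∂s = -6(s - 2)(s - 1); at s=0 this is -12, so s increases.
∂h/∂t = 24(t - 4)(t - 3)(t - 1); at t=0 this is -288, so t increases.
s converges to its nearest critical value 1 (a local min of the s-part); t converges to 1. The iterate converges to (1, 1).

(1, 1)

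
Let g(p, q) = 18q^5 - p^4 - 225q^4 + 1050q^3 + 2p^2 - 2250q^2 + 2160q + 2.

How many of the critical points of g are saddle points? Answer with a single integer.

g separates as a function of p plus a function of q, so ∇g=0 decouples.
∂g/∂p = -4p(p - 1)(p + 1) = 0 at p ∈ {-1, 0, 1}; ∂g/∂q = 90(q - 4)(q - 3)(q - 2)(q - 1) = 0 at q ∈ {1, 2, 3, 4}.
The Hessian is diagonal: diag(g_pp, g_qq). Second derivatives: g_pp(-1)=-8, g_pp(0)=4, g_pp(1)=-8; g_qq(1)=-540, g_qq(2)=180, g_qq(3)=-180, g_qq(4)=540.
Saddle points occur where the two diagonal entries have opposite signs: (-1, 2), (-1, 4), (0, 1), (0, 3), (1, 2), (1, 4). Count: 6.

6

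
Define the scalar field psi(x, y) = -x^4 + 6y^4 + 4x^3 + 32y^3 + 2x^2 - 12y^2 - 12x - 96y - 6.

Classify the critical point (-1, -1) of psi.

The mixed partial ∂²psi/∂x∂y is 0, so the Hessian at any point is diag(psi_xx, psi_yy) = diag(4(-3x^2 + 6x + 1), 24(3y^2 + 8y - 1)).
At (-1, -1): H = diag(-32, -144).
Both eigenvalues are negative, so H is negative definite: a local maximum.

local maximum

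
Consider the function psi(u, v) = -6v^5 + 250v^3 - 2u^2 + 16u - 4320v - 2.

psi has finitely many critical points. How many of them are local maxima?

psi separates as a function of u plus a function of v, so ∇psi=0 decouples.
∂psi/∂u = -4(u - 4) = 0 at u ∈ {4}; ∂psi/∂v = -30(v - 4)(v - 3)(v + 3)(v + 4) = 0 at v ∈ {-4, -3, 3, 4}.
The Hessian is diagonal: diag(psi_uu, psi_vv). Second derivatives: psi_uu(4)=-4; psi_vv(-4)=1680, psi_vv(-3)=-1260, psi_vv(3)=1260, psi_vv(4)=-1680.
Local maxima occur where both diagonal entries negative: (4, -3), (4, 4). Count: 2.

2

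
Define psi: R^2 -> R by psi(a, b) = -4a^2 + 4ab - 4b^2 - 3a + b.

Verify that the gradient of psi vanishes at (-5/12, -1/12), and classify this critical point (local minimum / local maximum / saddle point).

∇psi = (-8a + 4b - 3, 4a - 8b + 1); substituting (-5/12, -1/12) gives ∇psi = (0, 0), so (-5/12, -1/12) is indeed a critical point.
The Hessian of psi is constant: H = [[-8, 4], [4, -8]].
det(H) = (-8)·(-8) − 4² = 48.
det(H) > 0 and tr(H) = -16 < 0, so H is negative definite and the point is a local maximum.

local maximum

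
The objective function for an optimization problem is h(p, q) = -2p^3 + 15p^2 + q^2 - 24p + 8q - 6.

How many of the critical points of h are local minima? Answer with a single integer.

1

h separates as a function of p plus a function of q, so ∇h=0 decouples.
∂h/∂p = -6(p - 4)(p - 1) = 0 at p ∈ {1, 4}; ∂h/∂q = 2(q + 4) = 0 at q ∈ {-4}.
The Hessian is diagonal: diag(h_pp, h_qq). Second derivatives: h_pp(1)=18, h_pp(4)=-18; h_qq(-4)=2.
Local minima occur where both diagonal entries positive: (1, -4). Count: 1.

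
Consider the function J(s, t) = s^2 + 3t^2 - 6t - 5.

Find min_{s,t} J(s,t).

-8

J(s,t) separates as P(s) + Q(t) − 5, so its minimum is min P + min Q − 5.
P'(s) = 2s vanishes at s ∈ {0}; Q'(t) = 6(t - 1) vanishes at t ∈ {1}.
Local minima of P (where P''>0): P(0)=0. Local minima of Q: Q(1)=-3.
So the global minimum of J is P(0) + Q(1) − 5 = 0 − 3 − 5 = -8, attained at (0, 1).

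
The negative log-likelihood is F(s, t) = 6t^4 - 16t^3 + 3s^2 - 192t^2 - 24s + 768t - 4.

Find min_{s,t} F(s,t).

-3636

F(s,t) separates as P(s) + Q(t) − 4, so its minimum is min P + min Q − 4.
P'(s) = 6s - 24 vanishes at s ∈ {4}; Q'(t) = 24(t - 4)(t - 2)(t + 4) vanishes at t ∈ {-4, 2, 4}.
Local minima of P (where P''>0): P(4)=-48. Local minima of Q: Q(-4)=-3584, Q(4)=512.
So the global minimum of F is P(4) + Q(-4) − 4 = -48 − 3584 − 4 = -3636, attained at (4, -4).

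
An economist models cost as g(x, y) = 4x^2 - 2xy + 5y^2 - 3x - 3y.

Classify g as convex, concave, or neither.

g is quadratic, so its Hessian is the constant matrix H = [[8, -2], [-2, 10]].
det(H) = 76, tr(H) = 18.
det(H) > 0 and tr(H) > 0, so H is positive definite everywhere: convex.

convex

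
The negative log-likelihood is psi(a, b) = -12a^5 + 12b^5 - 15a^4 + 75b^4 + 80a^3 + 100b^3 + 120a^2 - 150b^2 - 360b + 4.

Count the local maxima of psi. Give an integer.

4

psi separates as a function of a plus a function of b, so ∇psi=0 decouples.
∂psi/∂a = -60a(a - 2)(a + 1)(a + 2) = 0 at a ∈ {-2, -1, 0, 2}; ∂psi/∂b = 60(b - 1)(b + 1)(b + 2)(b + 3) = 0 at b ∈ {-3, -2, -1, 1}.
The Hessian is diagonal: diag(psi_aa, psi_bb). Second derivatives: psi_aa(-2)=480, psi_aa(-1)=-180, psi_aa(0)=240, psi_aa(2)=-1440; psi_bb(-3)=-480, psi_bb(-2)=180, psi_bb(-1)=-240, psi_bb(1)=1440.
Local maxima occur where both diagonal entries negative: (-1, -3), (-1, -1), (2, -3), (2, -1). Count: 4.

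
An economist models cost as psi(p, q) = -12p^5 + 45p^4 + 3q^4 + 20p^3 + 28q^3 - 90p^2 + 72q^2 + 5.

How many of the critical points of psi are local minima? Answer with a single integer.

psi separates as a function of p plus a function of q, so ∇psi=0 decouples.
∂psi/∂p = -60p(p - 3)(p - 1)(p + 1) = 0 at p ∈ {-1, 0, 1, 3}; ∂psi/∂q = 12q(q + 3)(q + 4) = 0 at q ∈ {-4, -3, 0}.
The Hessian is diagonal: diag(psi_pp, psi_qq). Second derivatives: psi_pp(-1)=480, psi_pp(0)=-180, psi_pp(1)=240, psi_pp(3)=-1440; psi_qq(-4)=48, psi_qq(-3)=-36, psi_qq(0)=144.
Local minima occur where both diagonal entries positive: (-1, -4), (-1, 0), (1, -4), (1, 0). Count: 4.

4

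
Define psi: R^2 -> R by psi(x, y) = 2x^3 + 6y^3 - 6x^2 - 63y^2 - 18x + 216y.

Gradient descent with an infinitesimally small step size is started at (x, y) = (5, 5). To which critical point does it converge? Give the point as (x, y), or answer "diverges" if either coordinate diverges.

(3, 4)

psi is separable, so gradient descent decouples: x follows -∂psi/∂x, y follows -∂psi/∂y.
∂psi/∂x = 6(x - 3)(x + 1); at x=5 this is 72, so x decreases.
∂psi/∂y = 18(y - 4)(y - 3); at y=5 this is 36, so y decreases.
x converges to its nearest critical value 3 (a local min of the x-part); y converges to 4. The iterate converges to (3, 4).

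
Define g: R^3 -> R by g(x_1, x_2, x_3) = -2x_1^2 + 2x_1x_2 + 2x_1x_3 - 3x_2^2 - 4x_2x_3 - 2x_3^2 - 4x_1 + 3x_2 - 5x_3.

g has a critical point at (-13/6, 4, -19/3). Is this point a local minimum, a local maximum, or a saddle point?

local maximum

The Hessian is constant: H = [[-4, 2, 2], [2, -6, -4], [2, -4, -4]].
Leading principal minors: Δ₁ = -4, Δ₂ = 20, Δ₃ = -24.
The minors alternate sign starting negative (−, +, −), so H is negative definite: a local maximum.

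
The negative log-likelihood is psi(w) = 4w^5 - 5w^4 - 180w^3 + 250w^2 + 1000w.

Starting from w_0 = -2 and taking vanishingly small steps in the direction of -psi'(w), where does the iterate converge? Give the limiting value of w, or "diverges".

-1

psi'(w) = 20(w - 5)(w - 2)(w + 1)(w + 5), so psi'(-2) = -1680.
Gradient descent moves in the -psi' direction, i.e. w is increasing.
The nearest critical point in that direction is w = -1, where psi'' = 1440 > 0 (a local minimum). The iterate converges there.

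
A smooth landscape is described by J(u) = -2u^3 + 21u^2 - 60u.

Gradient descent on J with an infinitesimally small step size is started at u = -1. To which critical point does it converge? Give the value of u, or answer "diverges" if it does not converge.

J'(u) = -6(u - 5)(u - 2), so J'(-1) = -108.
Gradient descent moves in the -J' direction, i.e. u is increasing.
The nearest critical point in that direction is u = 2, where J'' = 18 > 0 (a local minimum). The iterate converges there.

2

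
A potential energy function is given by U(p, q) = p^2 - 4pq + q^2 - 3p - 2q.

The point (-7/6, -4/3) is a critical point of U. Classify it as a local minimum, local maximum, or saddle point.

saddle point

The Hessian of U is constant: H = [[2, -4], [-4, 2]].
det(H) = 2·2 − (-4)² = -12.
Since det(H) < 0, H is indefinite and the critical point is a saddle point.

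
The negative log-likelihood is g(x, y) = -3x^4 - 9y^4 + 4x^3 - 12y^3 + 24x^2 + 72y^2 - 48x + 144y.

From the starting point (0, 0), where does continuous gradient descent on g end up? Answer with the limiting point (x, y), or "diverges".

(1, -1)

g is separable, so gradient descent decouples: x follows -∂g/∂x, y follows -∂g/∂y.
∂g/∂x = -12(x - 2)(x - 1)(x + 2); at x=0 this is -48, so x increases.
∂g/∂y = -36(y - 2)(y + 1)(y + 2); at y=0 this is 144, so y decreases.
x converges to its nearest critical value 1 (a local min of the x-part); y converges to -1. The iterate converges to (1, -1).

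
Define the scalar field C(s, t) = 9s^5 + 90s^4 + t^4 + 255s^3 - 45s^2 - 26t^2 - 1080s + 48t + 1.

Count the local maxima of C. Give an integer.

2

C separates as a function of s plus a function of t, so ∇C=0 decouples.
∂C/∂s = 45(s - 1)(s + 2)(s + 3)(s + 4) = 0 at s ∈ {-4, -3, -2, 1}; ∂C/∂t = 4(t - 3)(t - 1)(t + 4) = 0 at t ∈ {-4, 1, 3}.
The Hessian is diagonal: diag(C_ss, C_tt). Second derivatives: C_ss(-4)=-450, C_ss(-3)=180, C_ss(-2)=-270, C_ss(1)=2700; C_tt(-4)=140, C_tt(1)=-40, C_tt(3)=56.
Local maxima occur where both diagonal entries negative: (-4, 1), (-2, 1). Count: 2.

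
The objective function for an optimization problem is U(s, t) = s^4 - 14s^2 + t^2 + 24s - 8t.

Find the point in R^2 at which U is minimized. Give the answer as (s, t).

(-3, 4)

U(s,t) separates as P(s) + Q(t), so its minimum is min P + min Q.
P'(s) = 4(s - 2)(s - 1)(s + 3) vanishes at s ∈ {-3, 1, 2}; Q'(t) = 2(t - 4) vanishes at t ∈ {4}.
Local minima of P (where P''>0): P(-3)=-117, P(2)=8. Local minima of Q: Q(4)=-16.
So the global minimum of U is P(-3) + Q(4) = -117 − 16 = -133, attained at (-3, 4).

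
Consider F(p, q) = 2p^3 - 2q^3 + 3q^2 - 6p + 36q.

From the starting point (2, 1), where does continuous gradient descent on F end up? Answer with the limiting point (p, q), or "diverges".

F is separable, so gradient descent decouples: p follows -∂F/∂p, q follows -∂F/∂q.
∂F/∂p = 6(p - 1)(p + 1); at p=2 this is 18, so p decreases.
∂F/∂q = -6(q - 3)(q + 2); at q=1 this is 36, so q decreases.
p converges to its nearest critical value 1 (a local min of the p-part); q converges to -2. The iterate converges to (1, -2).

(1, -2)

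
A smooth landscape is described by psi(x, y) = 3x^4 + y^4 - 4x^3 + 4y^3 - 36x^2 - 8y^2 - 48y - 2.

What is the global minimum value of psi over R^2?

-271

psi(x,y) separates as P(x) + Q(y) − 2, so its minimum is min P + min Q − 2.
P'(x) = 12x(x - 3)(x + 2) vanishes at x ∈ {-2, 0, 3}; Q'(y) = 4(y - 2)(y + 2)(y + 3) vanishes at y ∈ {-3, -2, 2}.
Local minima of P (where P''>0): P(-2)=-64, P(3)=-189. Local minima of Q: Q(-3)=45, Q(2)=-80.
So the global minimum of psi is P(3) + Q(2) − 2 = -189 − 80 − 2 = -271, attained at (3, 2).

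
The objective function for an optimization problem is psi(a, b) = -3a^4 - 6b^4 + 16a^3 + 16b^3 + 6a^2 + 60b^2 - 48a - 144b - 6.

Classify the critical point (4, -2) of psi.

The mixed partial ∂²psi/∂a∂b is 0, so the Hessian at any point is diag(psi_aa, psi_bb) = diag(12(-3a^2 + 8a + 1), 24(-3b^2 + 4b + 5)).
At (4, -2): H = diag(-180, -360).
Both eigenvalues are negative, so H is negative definite: a local maximum.

local maximum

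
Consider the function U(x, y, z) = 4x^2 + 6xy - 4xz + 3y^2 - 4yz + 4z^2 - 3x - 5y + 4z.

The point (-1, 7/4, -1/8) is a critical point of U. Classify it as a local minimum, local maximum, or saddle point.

The Hessian is constant: H = [[8, 6, -4], [6, 6, -4], [-4, -4, 8]].
Leading principal minors: Δ₁ = 8, Δ₂ = 12, Δ₃ = 64.
All leading minors are positive, so H is positive definite: a local minimum.

local minimum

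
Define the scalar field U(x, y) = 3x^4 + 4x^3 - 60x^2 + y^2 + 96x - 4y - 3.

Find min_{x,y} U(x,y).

U(x,y) separates as P(x) + Q(y) − 3, so its minimum is min P + min Q − 3.
P'(x) = 12(x - 2)(x - 1)(x + 4) vanishes at x ∈ {-4, 1, 2}; Q'(y) = 2y - 4 vanishes at y ∈ {2}.
Local minima of P (where P''>0): P(-4)=-832, P(2)=32. Local minima of Q: Q(2)=-4.
So the global minimum of U is P(-4) + Q(2) − 3 = -832 − 4 − 3 = -839, attained at (-4, 2).

-839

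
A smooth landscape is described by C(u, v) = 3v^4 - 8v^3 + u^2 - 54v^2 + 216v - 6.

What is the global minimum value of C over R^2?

-681

C(u,v) separates as P(u) + Q(v) − 6, so its minimum is min P + min Q − 6.
P'(u) = 2u vanishes at u ∈ {0}; Q'(v) = 12(v - 3)(v - 2)(v + 3) vanishes at v ∈ {-3, 2, 3}.
Local minima of P (where P''>0): P(0)=0. Local minima of Q: Q(-3)=-675, Q(3)=189.
So the global minimum of C is P(0) + Q(-3) − 6 = 0 − 675 − 6 = -681, attained at (0, -3).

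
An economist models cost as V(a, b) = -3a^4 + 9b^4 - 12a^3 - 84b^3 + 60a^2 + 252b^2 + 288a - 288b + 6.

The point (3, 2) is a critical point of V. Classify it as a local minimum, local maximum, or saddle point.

local maximum

The mixed partial ∂²V/∂a∂b is 0, so the Hessian at any point is diag(V_aa, V_bb) = diag(12(-3a^2 - 6a + 10), 36(3b^2 - 14b + 14)).
At (3, 2): H = diag(-420, -72).
Both eigenvalues are negative, so H is negative definite: a local maximum.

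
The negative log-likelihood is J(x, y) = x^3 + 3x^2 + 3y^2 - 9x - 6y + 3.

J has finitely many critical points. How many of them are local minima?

J separates as a function of x plus a function of y, so ∇J=0 decouples.
∂J/∂x = 3(x - 1)(x + 3) = 0 at x ∈ {-3, 1}; ∂J/∂y = 6(y - 1) = 0 at y ∈ {1}.
The Hessian is diagonal: diag(J_xx, J_yy). Second derivatives: J_xx(-3)=-12, J_xx(1)=12; J_yy(1)=6.
Local minima occur where both diagonal entries positive: (1, 1). Count: 1.

1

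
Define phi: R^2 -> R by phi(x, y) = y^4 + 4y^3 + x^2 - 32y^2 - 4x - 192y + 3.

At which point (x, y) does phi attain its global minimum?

(2, 4)

phi(x,y) separates as P(x) + Q(y) + 3, so its minimum is min P + min Q + 3.
P'(x) = 2x - 4 vanishes at x ∈ {2}; Q'(y) = 4(y - 4)(y + 3)(y + 4) vanishes at y ∈ {-4, -3, 4}.
Local minima of P (where P''>0): P(2)=-4. Local minima of Q: Q(-4)=256, Q(4)=-768.
So the global minimum of phi is P(2) + Q(4) + 3 = -4 − 768 + 3 = -769, attained at (2, 4).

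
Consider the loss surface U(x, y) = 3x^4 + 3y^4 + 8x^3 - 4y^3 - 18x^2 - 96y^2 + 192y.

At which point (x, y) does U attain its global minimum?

(-3, -4)

U(x,y) separates as P(x) + Q(y), so its minimum is min P + min Q.
P'(x) = 12x(x - 1)(x + 3) vanishes at x ∈ {-3, 0, 1}; Q'(y) = 12(y - 4)(y - 1)(y + 4) vanishes at y ∈ {-4, 1, 4}.
Local minima of P (where P''>0): P(-3)=-135, P(1)=-7. Local minima of Q: Q(-4)=-1280, Q(4)=-256.
So the global minimum of U is P(-3) + Q(-4) = -135 − 1280 = -1415, attained at (-3, -4).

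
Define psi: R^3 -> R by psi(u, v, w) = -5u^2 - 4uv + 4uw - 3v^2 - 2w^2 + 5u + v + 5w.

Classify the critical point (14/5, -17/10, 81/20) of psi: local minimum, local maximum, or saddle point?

local maximum

The Hessian is constant: H = [[-10, -4, 4], [-4, -6, 0], [4, 0, -4]].
Leading principal minors: Δ₁ = -10, Δ₂ = 44, Δ₃ = -80.
The minors alternate sign starting negative (−, +, −), so H is negative definite: a local maximum.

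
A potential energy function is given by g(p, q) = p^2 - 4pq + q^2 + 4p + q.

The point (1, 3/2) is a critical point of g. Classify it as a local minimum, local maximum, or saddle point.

The Hessian of g is constant: H = [[2, -4], [-4, 2]].
det(H) = 2·2 − (-4)² = -12.
Since det(H) < 0, H is indefinite and the critical point is a saddle point.

saddle point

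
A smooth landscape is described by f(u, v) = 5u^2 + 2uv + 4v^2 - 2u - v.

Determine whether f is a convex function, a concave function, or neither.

convex

f is quadratic, so its Hessian is the constant matrix H = [[10, 2], [2, 8]].
det(H) = 76, tr(H) = 18.
det(H) > 0 and tr(H) > 0, so H is positive definite everywhere: convex.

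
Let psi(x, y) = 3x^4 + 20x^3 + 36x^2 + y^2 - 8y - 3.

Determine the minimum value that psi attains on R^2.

psi(x,y) separates as P(x) + Q(y) − 3, so its minimum is min P + min Q − 3.
P'(x) = 12x(x + 2)(x + 3) vanishes at x ∈ {-3, -2, 0}; Q'(y) = 2y - 8 vanishes at y ∈ {4}.
Local minima of P (where P''>0): P(-3)=27, P(0)=0. Local minima of Q: Q(4)=-16.
So the global minimum of psi is P(0) + Q(4) − 3 = 0 − 16 − 3 = -19, attained at (0, 4).

-19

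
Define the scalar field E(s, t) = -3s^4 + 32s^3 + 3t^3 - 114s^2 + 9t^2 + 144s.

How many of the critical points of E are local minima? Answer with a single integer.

E separates as a function of s plus a function of t, so ∇E=0 decouples.
∂E/∂s = -12(s - 4)(s - 3)(s - 1) = 0 at s ∈ {1, 3, 4}; ∂E/∂t = 9t(t + 2) = 0 at t ∈ {-2, 0}.
The Hessian is diagonal: diag(E_ss, E_tt). Second derivatives: E_ss(1)=-72, E_ss(3)=24, E_ss(4)=-36; E_tt(-2)=-18, E_tt(0)=18.
Local minima occur where both diagonal entries positive: (3, 0). Count: 1.

1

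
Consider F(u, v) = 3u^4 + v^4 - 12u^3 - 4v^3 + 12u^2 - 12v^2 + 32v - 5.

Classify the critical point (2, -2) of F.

The mixed partial ∂²F/∂u∂v is 0, so the Hessian at any point is diag(F_uu, F_vv) = diag(12(3u^2 - 6u + 2), 12(v^2 - 2v - 2)).
At (2, -2): H = diag(24, 72).
Both eigenvalues are positive, so H is positive definite: a local minimum.

local minimum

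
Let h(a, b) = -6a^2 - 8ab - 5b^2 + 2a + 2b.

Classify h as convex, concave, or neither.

h is quadratic, so its Hessian is the constant matrix H = [[-12, -8], [-8, -10]].
det(H) = 56, tr(H) = -22.
det(H) > 0 and tr(H) < 0, so H is negative definite everywhere: concave.

concave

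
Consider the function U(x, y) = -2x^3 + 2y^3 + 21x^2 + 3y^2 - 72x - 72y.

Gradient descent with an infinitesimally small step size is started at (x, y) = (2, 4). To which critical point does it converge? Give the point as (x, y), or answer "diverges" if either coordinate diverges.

(3, 3)

U is separable, so gradient descent decouples: x follows -∂U/∂x, y follows -∂U/∂y.
∂U/∂x = -6(x - 4)(x - 3); at x=2 this is -12, so x increases.
∂U/∂y = 6(y - 3)(y + 4); at y=4 this is 48, so y decreases.
x converges to its nearest critical value 3 (a local min of the x-part); y converges to 3. The iterate converges to (3, 3).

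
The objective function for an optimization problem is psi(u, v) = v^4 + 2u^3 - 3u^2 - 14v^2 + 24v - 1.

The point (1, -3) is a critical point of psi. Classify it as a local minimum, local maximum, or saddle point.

The mixed partial ∂²psi/∂u∂v is 0, so the Hessian at any point is diag(psi_uu, psi_vv) = diag(6(2u - 1), 4(3v^2 - 7)).
At (1, -3): H = diag(6, 80).
Both eigenvalues are positive, so H is positive definite: a local minimum.

local minimum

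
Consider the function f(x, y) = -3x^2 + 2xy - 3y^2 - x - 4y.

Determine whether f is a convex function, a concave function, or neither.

f is quadratic, so its Hessian is the constant matrix H = [[-6, 2], [2, -6]].
det(H) = 32, tr(H) = -12.
det(H) > 0 and tr(H) < 0, so H is negative definite everywhere: concave.

concave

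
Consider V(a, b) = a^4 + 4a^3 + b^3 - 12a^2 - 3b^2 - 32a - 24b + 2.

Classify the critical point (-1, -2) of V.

The mixed partial ∂²V/∂a∂b is 0, so the Hessian at any point is diag(V_aa, V_bb) = diag(12(a^2 + 2a - 2), 6(b - 1)).
At (-1, -2): H = diag(-36, -18).
Both eigenvalues are negative, so H is negative definite: a local maximum.

local maximum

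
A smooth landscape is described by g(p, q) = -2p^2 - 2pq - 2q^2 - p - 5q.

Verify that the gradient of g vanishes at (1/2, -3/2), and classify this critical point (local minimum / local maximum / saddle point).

local maximum

∇g = (-4p - 2q - 1, -2p - 4q - 5); substituting (1/2, -3/2) gives ∇g = (0, 0), so (1/2, -3/2) is indeed a critical point.
The Hessian of g is constant: H = [[-4, -2], [-2, -4]].
det(H) = (-4)·(-4) − (-2)² = 12.
det(H) > 0 and tr(H) = -8 < 0, so H is negative definite and the point is a local maximum.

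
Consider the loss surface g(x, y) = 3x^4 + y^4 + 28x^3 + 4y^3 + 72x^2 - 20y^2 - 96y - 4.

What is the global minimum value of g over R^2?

g(x,y) separates as P(x) + Q(y) − 4, so its minimum is min P + min Q − 4.
P'(x) = 12x(x + 3)(x + 4) vanishes at x ∈ {-4, -3, 0}; Q'(y) = 4(y - 3)(y + 2)(y + 4) vanishes at y ∈ {-4, -2, 3}.
Local minima of P (where P''>0): P(-4)=128, P(0)=0. Local minima of Q: Q(-4)=64, Q(3)=-279.
So the global minimum of g is P(0) + Q(3) − 4 = 0 − 279 − 4 = -283, attained at (0, 3).

-283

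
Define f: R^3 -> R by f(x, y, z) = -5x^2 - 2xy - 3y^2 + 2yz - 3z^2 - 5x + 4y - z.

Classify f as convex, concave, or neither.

f is quadratic, so its Hessian is the constant matrix H = [[-10, -2, 0], [-2, -6, 2], [0, 2, -6]].
Leading principal minors: -10, 56, -296.
Signs alternate −, +, − ⇒ H ≺ 0 ⇒ concave.

concave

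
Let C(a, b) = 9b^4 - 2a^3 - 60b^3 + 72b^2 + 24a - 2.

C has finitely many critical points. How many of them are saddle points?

C separates as a function of a plus a function of b, so ∇C=0 decouples.
∂C/∂a = -6(a - 2)(a + 2) = 0 at a ∈ {-2, 2}; ∂C/∂b = 36b(b - 4)(b - 1) = 0 at b ∈ {0, 1, 4}.
The Hessian is diagonal: diag(C_aa, C_bb). Second derivatives: C_aa(-2)=24, C_aa(2)=-24; C_bb(0)=144, C_bb(1)=-108, C_bb(4)=432.
Saddle points occur where the two diagonal entries have opposite signs: (-2, 1), (2, 0), (2, 4). Count: 3.

3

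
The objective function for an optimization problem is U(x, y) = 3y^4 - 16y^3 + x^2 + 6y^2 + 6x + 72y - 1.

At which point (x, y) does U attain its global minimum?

(-3, -1)

U(x,y) separates as P(x) + Q(y) − 1, so its minimum is min P + min Q − 1.
P'(x) = 2x + 6 vanishes at x ∈ {-3}; Q'(y) = 12(y - 3)(y - 2)(y + 1) vanishes at y ∈ {-1, 2, 3}.
Local minima of P (where P''>0): P(-3)=-9. Local minima of Q: Q(-1)=-47, Q(3)=81.
So the global minimum of U is P(-3) + Q(-1) − 1 = -9 − 47 − 1 = -57, attained at (-3, -1).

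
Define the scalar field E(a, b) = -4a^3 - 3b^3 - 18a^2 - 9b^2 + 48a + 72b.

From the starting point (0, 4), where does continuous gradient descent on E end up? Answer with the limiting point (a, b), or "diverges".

diverges

E is separable, so gradient descent decouples: a follows -∂E/∂a, b follows -∂E/∂b.
∂E/∂a = -12(a - 1)(a + 4); at a=0 this is 48, so a decreases.
∂E/∂b = -9(b - 2)(b + 4); at b=4 this is -144, so b increases.
The b-coordinate has no critical point in that direction and runs off to infinity.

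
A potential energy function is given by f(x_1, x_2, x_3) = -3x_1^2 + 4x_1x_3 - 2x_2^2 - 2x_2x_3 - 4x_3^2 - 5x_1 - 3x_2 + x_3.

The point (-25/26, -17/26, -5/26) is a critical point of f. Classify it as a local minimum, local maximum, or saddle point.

The Hessian is constant: H = [[-6, 0, 4], [0, -4, -2], [4, -2, -8]].
Leading principal minors: Δ₁ = -6, Δ₂ = 24, Δ₃ = -104.
The minors alternate sign starting negative (−, +, −), so H is negative definite: a local maximum.

local maximum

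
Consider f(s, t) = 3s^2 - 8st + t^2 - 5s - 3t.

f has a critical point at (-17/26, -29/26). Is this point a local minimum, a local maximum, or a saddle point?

saddle point

The Hessian of f is constant: H = [[6, -8], [-8, 2]].
det(H) = 6·2 − (-8)² = -52.
Since det(H) < 0, H is indefinite and the critical point is a saddle point.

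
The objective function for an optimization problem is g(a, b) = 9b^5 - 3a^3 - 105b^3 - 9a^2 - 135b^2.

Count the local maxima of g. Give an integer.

g separates as a function of a plus a function of b, so ∇g=0 decouples.
∂g/∂a = -9a(a + 2) = 0 at a ∈ {-2, 0}; ∂g/∂b = 45b(b - 3)(b + 1)(b + 2) = 0 at b ∈ {-2, -1, 0, 3}.
The Hessian is diagonal: diag(g_aa, g_bb). Second derivatives: g_aa(-2)=18, g_aa(0)=-18; g_bb(-2)=-450, g_bb(-1)=180, g_bb(0)=-270, g_bb(3)=2700.
Local maxima occur where both diagonal entries negative: (0, -2), (0, 0). Count: 2.

2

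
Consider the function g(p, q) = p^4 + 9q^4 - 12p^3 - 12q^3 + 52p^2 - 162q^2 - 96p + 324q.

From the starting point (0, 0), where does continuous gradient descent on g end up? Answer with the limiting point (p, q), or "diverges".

g is separable, so gradient descent decouples: p follows -∂g/∂p, q follows -∂g/∂q.
∂g/∂p = 4(p - 4)(p - 3)(p - 2); at p=0 this is -96, so p increases.
∂g/∂q = 36(q - 3)(q - 1)(q + 3); at q=0 this is 324, so q decreases.
p converges to its nearest critical value 2 (a local min of the p-part); q converges to -3. The iterate converges to (2, -3).

(2, -3)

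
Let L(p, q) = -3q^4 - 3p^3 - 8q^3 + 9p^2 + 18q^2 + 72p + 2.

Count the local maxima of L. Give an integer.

2

L separates as a function of p plus a function of q, so ∇L=0 decouples.
∂L/∂p = -9(p - 4)(p + 2) = 0 at p ∈ {-2, 4}; ∂L/∂q = -12q(q - 1)(q + 3) = 0 at q ∈ {-3, 0, 1}.
The Hessian is diagonal: diag(L_pp, L_qq). Second derivatives: L_pp(-2)=54, L_pp(4)=-54; L_qq(-3)=-144, L_qq(0)=36, L_qq(1)=-48.
Local maxima occur where both diagonal entries negative: (4, -3), (4, 1). Count: 2.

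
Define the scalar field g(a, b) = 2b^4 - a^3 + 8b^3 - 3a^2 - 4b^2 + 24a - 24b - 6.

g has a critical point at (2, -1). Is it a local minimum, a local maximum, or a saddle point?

The mixed partial ∂²g/∂a∂b is 0, so the Hessian at any point is diag(g_aa, g_bb) = diag(-6(a + 1), 8(3b^2 + 6b - 1)).
At (2, -1): H = diag(-18, -32).
Both eigenvalues are negative, so H is negative definite: a local maximum.

local maximum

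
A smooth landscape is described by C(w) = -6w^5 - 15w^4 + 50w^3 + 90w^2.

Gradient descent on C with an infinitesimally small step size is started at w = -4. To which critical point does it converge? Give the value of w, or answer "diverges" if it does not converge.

-3

C'(w) = -30w(w - 2)(w + 1)(w + 3), so C'(-4) = -2160.
Gradient descent moves in the -C' direction, i.e. w is increasing.
The nearest critical point in that direction is w = -3, where C'' = 900 > 0 (a local minimum). The iterate converges there.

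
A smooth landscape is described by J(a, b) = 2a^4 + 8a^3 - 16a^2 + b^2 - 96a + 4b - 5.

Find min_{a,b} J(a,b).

J(a,b) separates as P(a) + Q(b) − 5, so its minimum is min P + min Q − 5.
P'(a) = 8(a - 2)(a + 2)(a + 3) vanishes at a ∈ {-3, -2, 2}; Q'(b) = 2b + 4 vanishes at b ∈ {-2}.
Local minima of P (where P''>0): P(-3)=90, P(2)=-160. Local minima of Q: Q(-2)=-4.
So the global minimum of J is P(2) + Q(-2) − 5 = -160 − 4 − 5 = -169, attained at (2, -2).

-169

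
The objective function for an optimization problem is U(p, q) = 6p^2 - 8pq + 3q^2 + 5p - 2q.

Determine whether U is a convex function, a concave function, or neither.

convex

U is quadratic, so its Hessian is the constant matrix H = [[12, -8], [-8, 6]].
det(H) = 8, tr(H) = 18.
det(H) > 0 and tr(H) > 0, so H is positive definite everywhere: convex.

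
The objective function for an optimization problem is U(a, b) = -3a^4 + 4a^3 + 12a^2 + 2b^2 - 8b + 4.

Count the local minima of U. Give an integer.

1

U separates as a function of a plus a function of b, so ∇U=0 decouples.
∂U/∂a = -12a(a - 2)(a + 1) = 0 at a ∈ {-1, 0, 2}; ∂U/∂b = 4(b - 2) = 0 at b ∈ {2}.
The Hessian is diagonal: diag(U_aa, U_bb). Second derivatives: U_aa(-1)=-36, U_aa(0)=24, U_aa(2)=-72; U_bb(2)=4.
Local minima occur where both diagonal entries positive: (0, 2). Count: 1.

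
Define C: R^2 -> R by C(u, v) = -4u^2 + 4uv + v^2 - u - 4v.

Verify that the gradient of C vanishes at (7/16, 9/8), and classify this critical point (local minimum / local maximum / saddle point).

saddle point

∇C = (-8u + 4v - 1, 4u + 2v - 4); substituting (7/16, 9/8) gives ∇C = (0, 0), so (7/16, 9/8) is indeed a critical point.
The Hessian of C is constant: H = [[-8, 4], [4, 2]].
det(H) = (-8)·2 − 4² = -32.
Since det(H) < 0, H is indefinite and the critical point is a saddle point.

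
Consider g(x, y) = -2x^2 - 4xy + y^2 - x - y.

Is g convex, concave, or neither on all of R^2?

neither

g is quadratic, so its Hessian is the constant matrix H = [[-4, -4], [-4, 2]].
det(H) = -24, tr(H) = -2.
det(H) < 0, so H is indefinite: neither convex nor concave.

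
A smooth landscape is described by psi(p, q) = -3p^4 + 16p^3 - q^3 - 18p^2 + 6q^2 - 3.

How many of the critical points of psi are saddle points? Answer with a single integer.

3

psi separates as a function of p plus a function of q, so ∇psi=0 decouples.
∂psi/∂p = -12p(p - 3)(p - 1) = 0 at p ∈ {0, 1, 3}; ∂psi/∂q = -3q(q - 4) = 0 at q ∈ {0, 4}.
The Hessian is diagonal: diag(psi_pp, psi_qq). Second derivatives: psi_pp(0)=-36, psi_pp(1)=24, psi_pp(3)=-72; psi_qq(0)=12, psi_qq(4)=-12.
Saddle points occur where the two diagonal entries have opposite signs: (0, 0), (1, 4), (3, 0). Count: 3.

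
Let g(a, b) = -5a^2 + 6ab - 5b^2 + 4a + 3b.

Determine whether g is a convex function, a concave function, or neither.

concave

g is quadratic, so its Hessian is the constant matrix H = [[-10, 6], [6, -10]].
det(H) = 64, tr(H) = -20.
det(H) > 0 and tr(H) < 0, so H is negative definite everywhere: concave.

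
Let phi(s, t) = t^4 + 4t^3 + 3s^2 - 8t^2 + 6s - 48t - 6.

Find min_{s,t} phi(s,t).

phi(s,t) separates as P(s) + Q(t) − 6, so its minimum is min P + min Q − 6.
P'(s) = 6s + 6 vanishes at s ∈ {-1}; Q'(t) = 4(t - 2)(t + 2)(t + 3) vanishes at t ∈ {-3, -2, 2}.
Local minima of P (where P''>0): P(-1)=-3. Local minima of Q: Q(-3)=45, Q(2)=-80.
So the global minimum of phi is P(-1) + Q(2) − 6 = -3 − 80 − 6 = -89, attained at (-1, 2).

-89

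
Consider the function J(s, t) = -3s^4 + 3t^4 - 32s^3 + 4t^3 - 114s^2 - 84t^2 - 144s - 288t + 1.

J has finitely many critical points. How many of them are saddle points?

5

J separates as a function of s plus a function of t, so ∇J=0 decouples.
∂J/∂s = -12(s + 1)(s + 3)(s + 4) = 0 at s ∈ {-4, -3, -1}; ∂J/∂t = 12(t - 4)(t + 2)(t + 3) = 0 at t ∈ {-3, -2, 4}.
The Hessian is diagonal: diag(J_ss, J_tt). Second derivatives: J_ss(-4)=-36, J_ss(-3)=24, J_ss(-1)=-72; J_tt(-3)=84, J_tt(-2)=-72, J_tt(4)=504.
Saddle points occur where the two diagonal entries have opposite signs: (-4, -3), (-4, 4), (-3, -2), (-1, -3), (-1, 4). Count: 5.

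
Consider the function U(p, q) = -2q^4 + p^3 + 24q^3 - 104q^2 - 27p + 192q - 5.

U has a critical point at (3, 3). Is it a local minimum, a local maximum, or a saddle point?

The mixed partial ∂²U/∂p∂q is 0, so the Hessian at any point is diag(U_pp, U_qq) = diag(6p, 8(-3q^2 + 18q - 26)).
At (3, 3): H = diag(18, 8).
Both eigenvalues are positive, so H is positive definite: a local minimum.

local minimum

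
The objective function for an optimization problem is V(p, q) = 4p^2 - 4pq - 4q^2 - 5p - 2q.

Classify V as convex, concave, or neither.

V is quadratic, so its Hessian is the constant matrix H = [[8, -4], [-4, -8]].
det(H) = -80, tr(H) = 0.
det(H) < 0, so H is indefinite: neither convex nor concave.

neither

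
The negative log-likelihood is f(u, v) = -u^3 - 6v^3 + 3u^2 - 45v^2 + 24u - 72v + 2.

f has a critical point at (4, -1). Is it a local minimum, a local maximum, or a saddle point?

The mixed partial ∂²f/∂u∂v is 0, so the Hessian at any point is diag(f_uu, f_vv) = diag(6(-u + 1), -18(2v + 5)).
At (4, -1): H = diag(-18, -54).
Both eigenvalues are negative, so H is negative definite: a local maximum.

local maximum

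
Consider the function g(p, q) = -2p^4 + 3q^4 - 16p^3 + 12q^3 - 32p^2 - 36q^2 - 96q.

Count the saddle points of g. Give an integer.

5

g separates as a function of p plus a function of q, so ∇g=0 decouples.
∂g/∂p = -8p(p + 2)(p + 4) = 0 at p ∈ {-4, -2, 0}; ∂g/∂q = 12(q - 2)(q + 1)(q + 4) = 0 at q ∈ {-4, -1, 2}.
The Hessian is diagonal: diag(g_pp, g_qq). Second derivatives: g_pp(-4)=-64, g_pp(-2)=32, g_pp(0)=-64; g_qq(-4)=216, g_qq(-1)=-108, g_qq(2)=216.
Saddle points occur where the two diagonal entries have opposite signs: (-4, -4), (-4, 2), (-2, -1), (0, -4), (0, 2). Count: 5.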